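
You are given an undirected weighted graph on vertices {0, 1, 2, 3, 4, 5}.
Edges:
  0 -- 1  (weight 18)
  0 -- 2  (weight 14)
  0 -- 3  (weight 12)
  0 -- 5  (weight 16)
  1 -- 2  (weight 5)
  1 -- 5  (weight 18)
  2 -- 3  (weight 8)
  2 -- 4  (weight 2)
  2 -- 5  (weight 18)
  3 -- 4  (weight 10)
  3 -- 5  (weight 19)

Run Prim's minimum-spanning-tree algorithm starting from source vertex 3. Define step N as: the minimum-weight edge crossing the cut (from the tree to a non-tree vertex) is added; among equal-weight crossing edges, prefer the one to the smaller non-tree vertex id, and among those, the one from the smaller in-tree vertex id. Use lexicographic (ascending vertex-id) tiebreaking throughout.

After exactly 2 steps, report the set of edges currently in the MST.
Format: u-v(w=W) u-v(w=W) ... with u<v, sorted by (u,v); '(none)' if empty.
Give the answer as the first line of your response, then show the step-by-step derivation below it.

2-3(w=8) 2-4(w=2)

step 1: add edge 2-3 (w=8); MST = {2-3(w=8)}
step 2: add edge 2-4 (w=2); MST = {2-3(w=8) 2-4(w=2)}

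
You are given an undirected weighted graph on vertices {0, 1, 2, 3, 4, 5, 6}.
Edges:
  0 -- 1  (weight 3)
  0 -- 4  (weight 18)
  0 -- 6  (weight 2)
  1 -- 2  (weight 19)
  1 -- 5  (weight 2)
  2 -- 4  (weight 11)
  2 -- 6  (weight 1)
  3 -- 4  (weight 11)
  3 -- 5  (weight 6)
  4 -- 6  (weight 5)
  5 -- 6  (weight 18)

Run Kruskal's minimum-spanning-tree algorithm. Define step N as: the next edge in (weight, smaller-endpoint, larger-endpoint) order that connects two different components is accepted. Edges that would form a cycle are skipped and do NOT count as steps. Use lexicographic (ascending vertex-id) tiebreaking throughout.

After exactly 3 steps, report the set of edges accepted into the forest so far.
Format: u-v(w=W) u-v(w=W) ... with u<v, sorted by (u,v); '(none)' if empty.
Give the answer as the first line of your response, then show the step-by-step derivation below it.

0-6(w=2) 1-5(w=2) 2-6(w=1)

step 1: add edge 2-6 (w=1); MST = {2-6(w=1)}
step 2: add edge 0-6 (w=2); MST = {0-6(w=2) 2-6(w=1)}
step 3: add edge 1-5 (w=2); MST = {0-6(w=2) 1-5(w=2) 2-6(w=1)}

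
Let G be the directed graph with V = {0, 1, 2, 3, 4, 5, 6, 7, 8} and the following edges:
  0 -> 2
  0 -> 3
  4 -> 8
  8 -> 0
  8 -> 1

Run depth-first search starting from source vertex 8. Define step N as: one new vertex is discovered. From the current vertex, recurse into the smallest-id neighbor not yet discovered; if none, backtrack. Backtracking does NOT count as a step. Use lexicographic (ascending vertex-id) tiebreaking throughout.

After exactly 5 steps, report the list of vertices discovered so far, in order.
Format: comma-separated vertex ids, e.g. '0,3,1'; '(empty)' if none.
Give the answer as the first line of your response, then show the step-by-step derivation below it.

8,0,2,3,1

step 1: discover 8; path=8; order=8
step 2: discover 0; path=8>0; order=8,0
step 3: discover 2; path=8>0>2; order=8,0,2
step 4: discover 3; path=8>0>3; order=8,0,2,3
step 5: discover 1; path=8>1; order=8,0,2,3,1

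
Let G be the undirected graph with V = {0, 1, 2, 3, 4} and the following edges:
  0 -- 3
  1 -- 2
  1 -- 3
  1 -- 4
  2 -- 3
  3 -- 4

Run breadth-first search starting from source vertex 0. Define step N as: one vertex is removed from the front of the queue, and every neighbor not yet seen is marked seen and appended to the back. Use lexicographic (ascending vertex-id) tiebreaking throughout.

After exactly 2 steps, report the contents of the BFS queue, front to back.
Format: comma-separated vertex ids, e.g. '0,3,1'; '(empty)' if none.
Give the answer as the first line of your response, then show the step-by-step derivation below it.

1,2,4

step 1: dequeue 0; queue=[3]; order=0
step 2: dequeue 3; queue=[1,2,4]; order=0,3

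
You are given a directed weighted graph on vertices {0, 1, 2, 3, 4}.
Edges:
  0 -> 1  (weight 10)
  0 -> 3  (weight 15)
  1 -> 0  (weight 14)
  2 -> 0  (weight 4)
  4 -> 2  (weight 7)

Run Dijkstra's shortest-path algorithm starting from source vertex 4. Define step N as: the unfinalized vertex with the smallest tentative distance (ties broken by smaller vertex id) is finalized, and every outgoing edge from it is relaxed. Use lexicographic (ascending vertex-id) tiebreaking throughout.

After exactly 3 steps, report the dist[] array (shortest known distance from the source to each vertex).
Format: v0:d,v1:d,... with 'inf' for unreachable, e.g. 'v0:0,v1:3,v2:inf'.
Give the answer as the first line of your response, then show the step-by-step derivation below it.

v0:11,v1:21,v2:7,v3:26,v4:0

step 1: dist = v0:inf,v1:inf,v2:7,v3:inf,v4:0
step 2: dist = v0:11,v1:inf,v2:7,v3:inf,v4:0
step 3: dist = v0:11,v1:21,v2:7,v3:26,v4:0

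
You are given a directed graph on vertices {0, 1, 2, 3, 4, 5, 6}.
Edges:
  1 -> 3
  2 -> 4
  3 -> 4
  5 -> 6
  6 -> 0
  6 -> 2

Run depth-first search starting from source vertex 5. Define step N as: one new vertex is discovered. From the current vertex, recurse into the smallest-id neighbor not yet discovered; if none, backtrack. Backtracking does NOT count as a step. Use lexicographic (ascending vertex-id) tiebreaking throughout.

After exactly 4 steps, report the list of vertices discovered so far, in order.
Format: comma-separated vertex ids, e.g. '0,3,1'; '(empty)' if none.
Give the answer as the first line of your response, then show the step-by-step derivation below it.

5,6,0,2

step 1: discover 5; path=5; order=5
step 2: discover 6; path=5>6; order=5,6
step 3: discover 0; path=5>6>0; order=5,6,0
step 4: discover 2; path=5>6>2; order=5,6,0,2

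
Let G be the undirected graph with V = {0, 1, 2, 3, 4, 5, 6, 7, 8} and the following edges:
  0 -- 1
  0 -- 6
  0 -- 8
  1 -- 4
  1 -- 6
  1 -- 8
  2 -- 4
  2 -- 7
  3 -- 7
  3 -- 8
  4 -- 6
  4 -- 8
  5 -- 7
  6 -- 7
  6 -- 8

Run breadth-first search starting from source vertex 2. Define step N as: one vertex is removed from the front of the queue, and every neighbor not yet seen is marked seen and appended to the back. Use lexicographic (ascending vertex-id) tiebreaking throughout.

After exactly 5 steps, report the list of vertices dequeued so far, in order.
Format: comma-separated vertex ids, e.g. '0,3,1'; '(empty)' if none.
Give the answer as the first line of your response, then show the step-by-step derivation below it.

2,4,7,1,6

step 1: dequeue 2; queue=[4,7]; order=2
step 2: dequeue 4; queue=[7,1,6,8]; order=2,4
step 3: dequeue 7; queue=[1,6,8,3,5]; order=2,4,7
step 4: dequeue 1; queue=[6,8,3,5,0]; order=2,4,7,1
step 5: dequeue 6; queue=[8,3,5,0]; order=2,4,7,1,6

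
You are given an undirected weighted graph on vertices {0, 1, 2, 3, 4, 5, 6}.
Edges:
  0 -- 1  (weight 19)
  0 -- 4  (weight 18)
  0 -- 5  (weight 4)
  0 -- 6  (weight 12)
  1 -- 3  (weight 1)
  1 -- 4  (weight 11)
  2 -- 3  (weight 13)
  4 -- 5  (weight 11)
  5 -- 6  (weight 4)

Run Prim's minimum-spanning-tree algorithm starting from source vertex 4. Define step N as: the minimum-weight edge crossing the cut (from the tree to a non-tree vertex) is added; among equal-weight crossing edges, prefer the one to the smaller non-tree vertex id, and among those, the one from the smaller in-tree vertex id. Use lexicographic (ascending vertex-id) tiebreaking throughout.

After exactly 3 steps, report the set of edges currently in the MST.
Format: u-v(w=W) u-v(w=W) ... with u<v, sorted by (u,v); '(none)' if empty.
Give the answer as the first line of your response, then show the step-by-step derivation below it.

1-3(w=1) 1-4(w=11) 4-5(w=11)

step 1: add edge 1-4 (w=11); MST = {1-4(w=11)}
step 2: add edge 1-3 (w=1); MST = {1-3(w=1) 1-4(w=11)}
step 3: add edge 4-5 (w=11); MST = {1-3(w=1) 1-4(w=11) 4-5(w=11)}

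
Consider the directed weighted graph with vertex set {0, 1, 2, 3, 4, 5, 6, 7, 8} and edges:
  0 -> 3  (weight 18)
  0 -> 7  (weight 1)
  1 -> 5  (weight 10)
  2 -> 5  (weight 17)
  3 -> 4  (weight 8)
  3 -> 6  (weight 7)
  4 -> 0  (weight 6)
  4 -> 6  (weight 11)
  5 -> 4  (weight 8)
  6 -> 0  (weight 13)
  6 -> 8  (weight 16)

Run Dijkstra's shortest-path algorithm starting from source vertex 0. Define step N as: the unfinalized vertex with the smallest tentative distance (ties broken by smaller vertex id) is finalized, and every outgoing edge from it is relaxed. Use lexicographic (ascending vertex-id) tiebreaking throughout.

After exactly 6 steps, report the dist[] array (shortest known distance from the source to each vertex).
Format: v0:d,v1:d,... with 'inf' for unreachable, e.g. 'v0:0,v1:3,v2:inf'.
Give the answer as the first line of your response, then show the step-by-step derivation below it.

v0:0,v1:inf,v2:inf,v3:18,v4:26,v5:inf,v6:25,v7:1,v8:41

step 1: dist = v0:0,v1:inf,v2:inf,v3:18,v4:inf,v5:inf,v6:inf,v7:1,v8:inf
step 2: dist = v0:0,v1:inf,v2:inf,v3:18,v4:inf,v5:inf,v6:inf,v7:1,v8:inf
step 3: dist = v0:0,v1:inf,v2:inf,v3:18,v4:26,v5:inf,v6:25,v7:1,v8:inf
step 4: dist = v0:0,v1:inf,v2:inf,v3:18,v4:26,v5:inf,v6:25,v7:1,v8:41
step 5: dist = v0:0,v1:inf,v2:inf,v3:18,v4:26,v5:inf,v6:25,v7:1,v8:41
step 6: dist = v0:0,v1:inf,v2:inf,v3:18,v4:26,v5:inf,v6:25,v7:1,v8:41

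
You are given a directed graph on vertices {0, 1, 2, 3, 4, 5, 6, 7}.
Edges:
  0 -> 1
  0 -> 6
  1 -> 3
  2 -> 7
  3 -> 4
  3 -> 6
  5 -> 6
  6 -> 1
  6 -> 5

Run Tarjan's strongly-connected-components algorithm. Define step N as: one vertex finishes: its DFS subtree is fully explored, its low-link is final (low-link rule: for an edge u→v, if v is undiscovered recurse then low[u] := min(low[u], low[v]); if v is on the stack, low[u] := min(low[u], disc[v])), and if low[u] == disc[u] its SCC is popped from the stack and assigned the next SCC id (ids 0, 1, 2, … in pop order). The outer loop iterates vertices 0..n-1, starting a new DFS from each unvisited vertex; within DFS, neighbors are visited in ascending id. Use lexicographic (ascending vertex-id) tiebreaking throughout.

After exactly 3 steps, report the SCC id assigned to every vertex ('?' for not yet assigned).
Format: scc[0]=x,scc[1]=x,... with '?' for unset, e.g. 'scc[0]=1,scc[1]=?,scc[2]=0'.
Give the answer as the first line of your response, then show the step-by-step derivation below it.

scc[0]=?,scc[1]=?,scc[2]=?,scc[3]=?,scc[4]=0,scc[5]=?,scc[6]=?,scc[7]=?

step 1: low=(low[0]=0,low[1]=1,low[2]=?,low[3]=2,low[4]=3,low[5]=?,low[6]=?,low[7]=?); scc=(scc[0]=?,scc[1]=?,scc[2]=?,scc[3]=?,scc[4]=0,scc[5]=?,scc[6]=?,scc[7]=?)
step 2: low=(low[0]=0,low[1]=1,low[2]=?,low[3]=2,low[4]=3,low[5]=4,low[6]=1,low[7]=?); scc=(scc[0]=?,scc[1]=?,scc[2]=?,scc[3]=?,scc[4]=0,scc[5]=?,scc[6]=?,scc[7]=?)
step 3: low=(low[0]=0,low[1]=1,low[2]=?,low[3]=2,low[4]=3,low[5]=4,low[6]=1,low[7]=?); scc=(scc[0]=?,scc[1]=?,scc[2]=?,scc[3]=?,scc[4]=0,scc[5]=?,scc[6]=?,scc[7]=?)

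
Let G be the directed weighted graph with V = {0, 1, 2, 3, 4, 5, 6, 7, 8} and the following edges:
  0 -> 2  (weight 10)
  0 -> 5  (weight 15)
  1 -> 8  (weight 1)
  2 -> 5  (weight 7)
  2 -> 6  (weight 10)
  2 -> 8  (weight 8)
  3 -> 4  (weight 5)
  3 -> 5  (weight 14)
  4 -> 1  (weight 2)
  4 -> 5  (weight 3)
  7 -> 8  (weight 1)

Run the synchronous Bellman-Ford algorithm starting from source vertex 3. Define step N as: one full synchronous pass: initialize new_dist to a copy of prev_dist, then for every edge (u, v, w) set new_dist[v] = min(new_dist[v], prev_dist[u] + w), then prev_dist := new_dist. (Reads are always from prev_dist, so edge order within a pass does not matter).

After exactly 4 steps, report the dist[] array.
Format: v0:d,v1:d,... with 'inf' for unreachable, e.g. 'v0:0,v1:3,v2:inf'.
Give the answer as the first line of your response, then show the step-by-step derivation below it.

v0:inf,v1:7,v2:inf,v3:0,v4:5,v5:8,v6:inf,v7:inf,v8:8

step 1: dist = v0:inf,v1:inf,v2:inf,v3:0,v4:5,v5:14,v6:inf,v7:inf,v8:inf
step 2: dist = v0:inf,v1:7,v2:inf,v3:0,v4:5,v5:8,v6:inf,v7:inf,v8:inf
step 3: dist = v0:inf,v1:7,v2:inf,v3:0,v4:5,v5:8,v6:inf,v7:inf,v8:8
step 4: dist = v0:inf,v1:7,v2:inf,v3:0,v4:5,v5:8,v6:inf,v7:inf,v8:8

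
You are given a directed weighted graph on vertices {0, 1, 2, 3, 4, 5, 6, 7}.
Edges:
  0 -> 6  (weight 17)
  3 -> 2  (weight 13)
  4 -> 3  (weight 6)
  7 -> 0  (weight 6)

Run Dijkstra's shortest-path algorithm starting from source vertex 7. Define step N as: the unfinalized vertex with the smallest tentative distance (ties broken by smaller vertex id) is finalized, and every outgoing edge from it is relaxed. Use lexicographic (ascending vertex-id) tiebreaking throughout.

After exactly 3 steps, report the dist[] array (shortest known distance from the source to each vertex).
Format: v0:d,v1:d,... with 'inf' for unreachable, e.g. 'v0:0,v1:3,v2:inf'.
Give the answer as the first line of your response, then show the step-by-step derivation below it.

v0:6,v1:inf,v2:inf,v3:inf,v4:inf,v5:inf,v6:23,v7:0

step 1: dist = v0:6,v1:inf,v2:inf,v3:inf,v4:inf,v5:inf,v6:inf,v7:0
step 2: dist = v0:6,v1:inf,v2:inf,v3:inf,v4:inf,v5:inf,v6:23,v7:0
step 3: dist = v0:6,v1:inf,v2:inf,v3:inf,v4:inf,v5:inf,v6:23,v7:0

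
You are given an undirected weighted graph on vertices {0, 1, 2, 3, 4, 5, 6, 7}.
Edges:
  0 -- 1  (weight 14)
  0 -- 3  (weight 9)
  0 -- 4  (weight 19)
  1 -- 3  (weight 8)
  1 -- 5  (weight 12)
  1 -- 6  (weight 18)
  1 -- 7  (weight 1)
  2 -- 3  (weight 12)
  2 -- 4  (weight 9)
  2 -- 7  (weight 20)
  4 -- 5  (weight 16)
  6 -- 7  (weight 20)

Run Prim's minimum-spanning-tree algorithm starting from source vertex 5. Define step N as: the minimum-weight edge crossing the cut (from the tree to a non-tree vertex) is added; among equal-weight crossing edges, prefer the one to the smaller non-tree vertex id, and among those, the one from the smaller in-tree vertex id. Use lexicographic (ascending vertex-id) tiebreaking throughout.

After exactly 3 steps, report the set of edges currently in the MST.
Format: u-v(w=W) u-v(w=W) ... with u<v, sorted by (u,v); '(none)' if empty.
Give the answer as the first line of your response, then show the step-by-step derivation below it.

1-3(w=8) 1-5(w=12) 1-7(w=1)

step 1: add edge 1-5 (w=12); MST = {1-5(w=12)}
step 2: add edge 1-7 (w=1); MST = {1-5(w=12) 1-7(w=1)}
step 3: add edge 1-3 (w=8); MST = {1-3(w=8) 1-5(w=12) 1-7(w=1)}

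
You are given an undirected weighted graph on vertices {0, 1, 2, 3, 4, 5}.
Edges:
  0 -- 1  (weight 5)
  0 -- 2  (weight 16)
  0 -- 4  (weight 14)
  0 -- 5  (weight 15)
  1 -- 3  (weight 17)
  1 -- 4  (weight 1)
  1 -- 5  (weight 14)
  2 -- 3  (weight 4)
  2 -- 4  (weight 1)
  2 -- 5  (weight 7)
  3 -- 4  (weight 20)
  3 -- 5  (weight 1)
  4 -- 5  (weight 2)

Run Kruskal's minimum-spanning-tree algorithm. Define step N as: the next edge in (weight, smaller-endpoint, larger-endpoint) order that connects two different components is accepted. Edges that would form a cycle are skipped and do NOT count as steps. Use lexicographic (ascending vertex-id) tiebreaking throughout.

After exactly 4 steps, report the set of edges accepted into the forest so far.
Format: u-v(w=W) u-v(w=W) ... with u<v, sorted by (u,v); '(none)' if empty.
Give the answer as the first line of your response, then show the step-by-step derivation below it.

1-4(w=1) 2-4(w=1) 3-5(w=1) 4-5(w=2)

step 1: add edge 1-4 (w=1); MST = {1-4(w=1)}
step 2: add edge 2-4 (w=1); MST = {1-4(w=1) 2-4(w=1)}
step 3: add edge 3-5 (w=1); MST = {1-4(w=1) 2-4(w=1) 3-5(w=1)}
step 4: add edge 4-5 (w=2); MST = {1-4(w=1) 2-4(w=1) 3-5(w=1) 4-5(w=2)}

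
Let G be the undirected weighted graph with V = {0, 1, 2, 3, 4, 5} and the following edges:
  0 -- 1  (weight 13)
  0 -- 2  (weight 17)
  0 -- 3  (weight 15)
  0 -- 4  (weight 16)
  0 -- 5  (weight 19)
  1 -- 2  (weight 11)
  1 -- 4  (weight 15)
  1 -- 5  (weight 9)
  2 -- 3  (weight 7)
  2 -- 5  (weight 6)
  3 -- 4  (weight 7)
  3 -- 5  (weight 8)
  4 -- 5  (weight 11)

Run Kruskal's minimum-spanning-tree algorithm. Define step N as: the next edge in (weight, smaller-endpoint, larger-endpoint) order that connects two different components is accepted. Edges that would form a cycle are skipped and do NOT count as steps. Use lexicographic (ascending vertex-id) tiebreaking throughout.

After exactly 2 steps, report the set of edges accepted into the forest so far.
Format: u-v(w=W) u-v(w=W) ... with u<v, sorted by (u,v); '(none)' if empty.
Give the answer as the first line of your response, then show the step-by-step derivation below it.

2-3(w=7) 2-5(w=6)

step 1: add edge 2-5 (w=6); MST = {2-5(w=6)}
step 2: add edge 2-3 (w=7); MST = {2-3(w=7) 2-5(w=6)}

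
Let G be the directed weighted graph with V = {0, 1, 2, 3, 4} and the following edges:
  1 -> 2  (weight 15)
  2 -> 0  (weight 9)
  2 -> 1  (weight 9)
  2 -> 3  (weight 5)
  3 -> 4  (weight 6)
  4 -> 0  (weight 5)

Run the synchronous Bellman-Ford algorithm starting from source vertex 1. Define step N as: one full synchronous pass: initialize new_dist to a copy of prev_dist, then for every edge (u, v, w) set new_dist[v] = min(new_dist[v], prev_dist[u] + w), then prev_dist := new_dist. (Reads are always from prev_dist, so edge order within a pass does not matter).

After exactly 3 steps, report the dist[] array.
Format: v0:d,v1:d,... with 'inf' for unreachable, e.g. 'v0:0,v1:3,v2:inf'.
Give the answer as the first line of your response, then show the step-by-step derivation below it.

v0:24,v1:0,v2:15,v3:20,v4:26

step 1: dist = v0:inf,v1:0,v2:15,v3:inf,v4:inf
step 2: dist = v0:24,v1:0,v2:15,v3:20,v4:inf
step 3: dist = v0:24,v1:0,v2:15,v3:20,v4:26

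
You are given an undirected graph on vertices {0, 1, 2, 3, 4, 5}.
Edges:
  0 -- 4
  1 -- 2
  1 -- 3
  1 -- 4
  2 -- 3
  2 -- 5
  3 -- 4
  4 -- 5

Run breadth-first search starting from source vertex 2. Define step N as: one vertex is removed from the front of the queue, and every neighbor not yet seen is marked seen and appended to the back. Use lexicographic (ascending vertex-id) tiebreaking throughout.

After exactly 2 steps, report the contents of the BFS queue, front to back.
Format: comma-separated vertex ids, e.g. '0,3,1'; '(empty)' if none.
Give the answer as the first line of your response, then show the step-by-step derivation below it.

3,5,4

step 1: dequeue 2; queue=[1,3,5]; order=2
step 2: dequeue 1; queue=[3,5,4]; order=2,1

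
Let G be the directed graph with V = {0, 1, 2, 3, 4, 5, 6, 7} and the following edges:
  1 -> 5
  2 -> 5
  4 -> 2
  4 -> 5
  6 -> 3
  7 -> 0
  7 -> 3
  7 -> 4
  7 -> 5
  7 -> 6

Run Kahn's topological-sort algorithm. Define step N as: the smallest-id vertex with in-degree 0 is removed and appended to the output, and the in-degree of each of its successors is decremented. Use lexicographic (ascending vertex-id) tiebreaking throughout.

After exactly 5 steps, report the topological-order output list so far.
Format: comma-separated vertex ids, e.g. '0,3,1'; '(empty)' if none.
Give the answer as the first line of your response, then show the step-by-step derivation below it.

1,7,0,4,2

step 1: output 1; order=[1]; indeg=(1,0,1,2,1,3,1,0)
step 2: output 7; order=[1,7]; indeg=(0,0,1,1,0,2,0,0)
step 3: output 0; order=[1,7,0]; indeg=(0,0,1,1,0,2,0,0)
step 4: output 4; order=[1,7,0,4]; indeg=(0,0,0,1,0,1,0,0)
step 5: output 2; order=[1,7,0,4,2]; indeg=(0,0,0,1,0,0,0,0)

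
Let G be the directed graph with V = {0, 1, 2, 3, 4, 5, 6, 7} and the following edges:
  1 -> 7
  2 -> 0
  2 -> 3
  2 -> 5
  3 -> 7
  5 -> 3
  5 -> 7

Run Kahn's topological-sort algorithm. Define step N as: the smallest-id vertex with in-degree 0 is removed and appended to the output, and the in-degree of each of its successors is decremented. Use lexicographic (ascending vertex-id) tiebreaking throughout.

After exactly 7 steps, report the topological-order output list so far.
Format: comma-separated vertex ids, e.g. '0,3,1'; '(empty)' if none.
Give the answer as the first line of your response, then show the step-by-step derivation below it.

1,2,0,4,5,3,6

step 1: output 1; order=[1]; indeg=(1,0,0,2,0,1,0,2)
step 2: output 2; order=[1,2]; indeg=(0,0,0,1,0,0,0,2)
step 3: output 0; order=[1,2,0]; indeg=(0,0,0,1,0,0,0,2)
step 4: output 4; order=[1,2,0,4]; indeg=(0,0,0,1,0,0,0,2)
step 5: output 5; order=[1,2,0,4,5]; indeg=(0,0,0,0,0,0,0,1)
step 6: output 3; order=[1,2,0,4,5,3]; indeg=(0,0,0,0,0,0,0,0)
step 7: output 6; order=[1,2,0,4,5,3,6]; indeg=(0,0,0,0,0,0,0,0)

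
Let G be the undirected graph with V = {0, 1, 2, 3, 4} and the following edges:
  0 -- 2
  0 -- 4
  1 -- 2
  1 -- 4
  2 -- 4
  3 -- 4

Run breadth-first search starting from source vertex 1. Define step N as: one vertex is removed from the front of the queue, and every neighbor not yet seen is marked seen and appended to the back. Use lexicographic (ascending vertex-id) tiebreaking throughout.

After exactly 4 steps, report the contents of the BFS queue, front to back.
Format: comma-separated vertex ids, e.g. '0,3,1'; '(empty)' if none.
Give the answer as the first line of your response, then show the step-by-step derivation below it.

3

step 1: dequeue 1; queue=[2,4]; order=1
step 2: dequeue 2; queue=[4,0]; order=1,2
step 3: dequeue 4; queue=[0,3]; order=1,2,4
step 4: dequeue 0; queue=[3]; order=1,2,4,0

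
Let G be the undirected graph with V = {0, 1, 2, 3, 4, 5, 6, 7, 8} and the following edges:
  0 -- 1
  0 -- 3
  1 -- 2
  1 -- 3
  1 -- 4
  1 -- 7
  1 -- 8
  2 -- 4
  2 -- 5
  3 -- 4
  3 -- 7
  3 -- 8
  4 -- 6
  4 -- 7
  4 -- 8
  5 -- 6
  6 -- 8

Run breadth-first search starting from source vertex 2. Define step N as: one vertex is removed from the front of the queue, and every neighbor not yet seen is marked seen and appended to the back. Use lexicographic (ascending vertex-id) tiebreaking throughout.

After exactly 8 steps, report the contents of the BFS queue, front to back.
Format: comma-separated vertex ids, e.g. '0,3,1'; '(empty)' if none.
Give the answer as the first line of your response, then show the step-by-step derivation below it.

6

step 1: dequeue 2; queue=[1,4,5]; order=2
step 2: dequeue 1; queue=[4,5,0,3,7,8]; order=2,1
step 3: dequeue 4; queue=[5,0,3,7,8,6]; order=2,1,4
step 4: dequeue 5; queue=[0,3,7,8,6]; order=2,1,4,5
step 5: dequeue 0; queue=[3,7,8,6]; order=2,1,4,5,0
step 6: dequeue 3; queue=[7,8,6]; order=2,1,4,5,0,3
step 7: dequeue 7; queue=[8,6]; order=2,1,4,5,0,3,7
step 8: dequeue 8; queue=[6]; order=2,1,4,5,0,3,7,8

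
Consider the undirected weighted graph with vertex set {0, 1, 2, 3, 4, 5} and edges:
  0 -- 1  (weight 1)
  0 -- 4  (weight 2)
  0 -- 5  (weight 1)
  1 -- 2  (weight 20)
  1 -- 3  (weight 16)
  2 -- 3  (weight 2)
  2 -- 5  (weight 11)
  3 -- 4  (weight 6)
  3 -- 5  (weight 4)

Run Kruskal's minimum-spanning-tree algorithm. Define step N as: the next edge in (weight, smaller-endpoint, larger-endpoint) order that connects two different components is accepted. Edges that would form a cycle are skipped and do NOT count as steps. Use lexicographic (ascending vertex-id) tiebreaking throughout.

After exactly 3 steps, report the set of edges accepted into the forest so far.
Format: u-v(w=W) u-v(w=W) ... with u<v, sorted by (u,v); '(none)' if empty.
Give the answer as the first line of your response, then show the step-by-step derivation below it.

0-1(w=1) 0-4(w=2) 0-5(w=1)

step 1: add edge 0-1 (w=1); MST = {0-1(w=1)}
step 2: add edge 0-5 (w=1); MST = {0-1(w=1) 0-5(w=1)}
step 3: add edge 0-4 (w=2); MST = {0-1(w=1) 0-4(w=2) 0-5(w=1)}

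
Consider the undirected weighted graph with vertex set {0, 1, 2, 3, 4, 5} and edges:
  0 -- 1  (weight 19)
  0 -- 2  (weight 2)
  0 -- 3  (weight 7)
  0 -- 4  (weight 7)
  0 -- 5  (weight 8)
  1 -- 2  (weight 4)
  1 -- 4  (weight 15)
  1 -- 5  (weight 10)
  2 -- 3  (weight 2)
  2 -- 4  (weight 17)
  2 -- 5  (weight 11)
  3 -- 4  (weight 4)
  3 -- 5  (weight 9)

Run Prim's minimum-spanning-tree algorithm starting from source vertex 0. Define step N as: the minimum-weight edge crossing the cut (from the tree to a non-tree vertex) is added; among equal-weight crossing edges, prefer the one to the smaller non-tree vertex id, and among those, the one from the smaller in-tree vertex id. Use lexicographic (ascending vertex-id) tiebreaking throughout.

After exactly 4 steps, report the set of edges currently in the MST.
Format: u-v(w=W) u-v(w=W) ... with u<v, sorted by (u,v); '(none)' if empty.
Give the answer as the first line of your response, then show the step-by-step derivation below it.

0-2(w=2) 1-2(w=4) 2-3(w=2) 3-4(w=4)

step 1: add edge 0-2 (w=2); MST = {0-2(w=2)}
step 2: add edge 2-3 (w=2); MST = {0-2(w=2) 2-3(w=2)}
step 3: add edge 1-2 (w=4); MST = {0-2(w=2) 1-2(w=4) 2-3(w=2)}
step 4: add edge 3-4 (w=4); MST = {0-2(w=2) 1-2(w=4) 2-3(w=2) 3-4(w=4)}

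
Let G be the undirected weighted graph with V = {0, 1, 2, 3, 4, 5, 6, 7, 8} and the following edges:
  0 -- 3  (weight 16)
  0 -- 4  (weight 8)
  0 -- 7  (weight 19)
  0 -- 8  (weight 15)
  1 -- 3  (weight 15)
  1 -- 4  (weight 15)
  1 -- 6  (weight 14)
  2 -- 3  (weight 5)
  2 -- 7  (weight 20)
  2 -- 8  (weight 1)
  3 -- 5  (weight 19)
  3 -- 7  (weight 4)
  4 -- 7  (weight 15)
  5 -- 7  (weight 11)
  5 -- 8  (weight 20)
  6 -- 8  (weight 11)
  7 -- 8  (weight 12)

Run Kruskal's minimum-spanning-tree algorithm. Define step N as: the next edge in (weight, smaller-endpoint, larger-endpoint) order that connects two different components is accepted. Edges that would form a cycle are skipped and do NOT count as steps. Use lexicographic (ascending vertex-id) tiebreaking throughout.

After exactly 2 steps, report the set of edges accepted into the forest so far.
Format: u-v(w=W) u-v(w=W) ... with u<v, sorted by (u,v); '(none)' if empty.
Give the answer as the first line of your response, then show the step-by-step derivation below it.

2-8(w=1) 3-7(w=4)

step 1: add edge 2-8 (w=1); MST = {2-8(w=1)}
step 2: add edge 3-7 (w=4); MST = {2-8(w=1) 3-7(w=4)}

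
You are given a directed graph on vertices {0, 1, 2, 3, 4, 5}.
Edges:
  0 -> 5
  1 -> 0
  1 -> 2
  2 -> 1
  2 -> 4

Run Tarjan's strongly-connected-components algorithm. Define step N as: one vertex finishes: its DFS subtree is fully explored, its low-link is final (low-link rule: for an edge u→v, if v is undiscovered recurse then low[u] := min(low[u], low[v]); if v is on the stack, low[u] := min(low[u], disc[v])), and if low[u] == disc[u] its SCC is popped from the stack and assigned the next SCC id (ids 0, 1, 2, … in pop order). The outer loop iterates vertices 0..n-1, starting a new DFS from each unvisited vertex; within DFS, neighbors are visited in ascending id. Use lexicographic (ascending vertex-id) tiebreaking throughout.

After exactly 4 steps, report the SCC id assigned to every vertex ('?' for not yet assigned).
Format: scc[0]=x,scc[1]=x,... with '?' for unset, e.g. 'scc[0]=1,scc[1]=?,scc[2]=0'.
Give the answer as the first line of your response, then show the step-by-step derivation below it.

scc[0]=1,scc[1]=?,scc[2]=?,scc[3]=?,scc[4]=2,scc[5]=0

step 1: low=(low[0]=0,low[1]=?,low[2]=?,low[3]=?,low[4]=?,low[5]=1); scc=(scc[0]=?,scc[1]=?,scc[2]=?,scc[3]=?,scc[4]=?,scc[5]=0)
step 2: low=(low[0]=0,low[1]=?,low[2]=?,low[3]=?,low[4]=?,low[5]=1); scc=(scc[0]=1,scc[1]=?,scc[2]=?,scc[3]=?,scc[4]=?,scc[5]=0)
step 3: low=(low[0]=0,low[1]=2,low[2]=2,low[3]=?,low[4]=4,low[5]=1); scc=(scc[0]=1,scc[1]=?,scc[2]=?,scc[3]=?,scc[4]=2,scc[5]=0)
step 4: low=(low[0]=0,low[1]=2,low[2]=2,low[3]=?,low[4]=4,low[5]=1); scc=(scc[0]=1,scc[1]=?,scc[2]=?,scc[3]=?,scc[4]=2,scc[5]=0)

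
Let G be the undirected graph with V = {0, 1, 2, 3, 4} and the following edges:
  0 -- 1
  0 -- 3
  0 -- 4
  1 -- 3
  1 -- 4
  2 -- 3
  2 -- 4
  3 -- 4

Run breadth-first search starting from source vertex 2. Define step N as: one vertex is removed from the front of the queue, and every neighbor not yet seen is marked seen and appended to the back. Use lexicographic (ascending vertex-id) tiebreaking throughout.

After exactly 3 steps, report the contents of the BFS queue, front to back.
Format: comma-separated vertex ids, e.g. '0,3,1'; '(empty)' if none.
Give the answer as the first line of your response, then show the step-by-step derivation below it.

0,1

step 1: dequeue 2; queue=[3,4]; order=2
step 2: dequeue 3; queue=[4,0,1]; order=2,3
step 3: dequeue 4; queue=[0,1]; order=2,3,4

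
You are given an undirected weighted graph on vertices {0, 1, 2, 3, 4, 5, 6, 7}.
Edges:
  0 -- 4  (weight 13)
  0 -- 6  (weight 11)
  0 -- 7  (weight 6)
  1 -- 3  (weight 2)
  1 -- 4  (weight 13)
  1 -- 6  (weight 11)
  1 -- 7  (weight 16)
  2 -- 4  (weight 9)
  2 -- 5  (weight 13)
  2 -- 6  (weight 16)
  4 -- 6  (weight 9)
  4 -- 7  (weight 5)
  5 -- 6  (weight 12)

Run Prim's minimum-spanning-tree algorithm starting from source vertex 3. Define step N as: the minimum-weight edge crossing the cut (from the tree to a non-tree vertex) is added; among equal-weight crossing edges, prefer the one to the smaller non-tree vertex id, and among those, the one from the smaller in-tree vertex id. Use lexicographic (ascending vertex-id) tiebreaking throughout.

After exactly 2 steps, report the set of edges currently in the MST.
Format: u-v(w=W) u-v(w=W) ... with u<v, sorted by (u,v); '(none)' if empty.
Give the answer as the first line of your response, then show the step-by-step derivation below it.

1-3(w=2) 1-6(w=11)

step 1: add edge 1-3 (w=2); MST = {1-3(w=2)}
step 2: add edge 1-6 (w=11); MST = {1-3(w=2) 1-6(w=11)}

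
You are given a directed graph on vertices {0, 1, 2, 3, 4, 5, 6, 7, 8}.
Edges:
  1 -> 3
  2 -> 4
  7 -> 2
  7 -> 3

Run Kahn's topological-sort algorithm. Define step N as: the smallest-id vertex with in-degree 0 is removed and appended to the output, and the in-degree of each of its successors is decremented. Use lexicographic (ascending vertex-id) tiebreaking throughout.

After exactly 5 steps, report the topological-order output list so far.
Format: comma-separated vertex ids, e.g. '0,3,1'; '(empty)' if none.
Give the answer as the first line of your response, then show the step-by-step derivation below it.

0,1,5,6,7

step 1: output 0; order=[0]; indeg=(0,0,1,2,1,0,0,0,0)
step 2: output 1; order=[0,1]; indeg=(0,0,1,1,1,0,0,0,0)
step 3: output 5; order=[0,1,5]; indeg=(0,0,1,1,1,0,0,0,0)
step 4: output 6; order=[0,1,5,6]; indeg=(0,0,1,1,1,0,0,0,0)
step 5: output 7; order=[0,1,5,6,7]; indeg=(0,0,0,0,1,0,0,0,0)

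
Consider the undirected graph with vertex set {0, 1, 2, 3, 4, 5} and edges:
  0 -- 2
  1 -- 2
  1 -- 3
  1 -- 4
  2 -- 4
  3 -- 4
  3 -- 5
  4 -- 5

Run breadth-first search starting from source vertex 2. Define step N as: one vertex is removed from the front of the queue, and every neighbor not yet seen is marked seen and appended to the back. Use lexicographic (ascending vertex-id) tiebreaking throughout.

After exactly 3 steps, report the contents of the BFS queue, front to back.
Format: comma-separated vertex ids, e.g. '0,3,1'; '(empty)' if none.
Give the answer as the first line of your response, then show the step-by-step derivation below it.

4,3

step 1: dequeue 2; queue=[0,1,4]; order=2
step 2: dequeue 0; queue=[1,4]; order=2,0
step 3: dequeue 1; queue=[4,3]; order=2,0,1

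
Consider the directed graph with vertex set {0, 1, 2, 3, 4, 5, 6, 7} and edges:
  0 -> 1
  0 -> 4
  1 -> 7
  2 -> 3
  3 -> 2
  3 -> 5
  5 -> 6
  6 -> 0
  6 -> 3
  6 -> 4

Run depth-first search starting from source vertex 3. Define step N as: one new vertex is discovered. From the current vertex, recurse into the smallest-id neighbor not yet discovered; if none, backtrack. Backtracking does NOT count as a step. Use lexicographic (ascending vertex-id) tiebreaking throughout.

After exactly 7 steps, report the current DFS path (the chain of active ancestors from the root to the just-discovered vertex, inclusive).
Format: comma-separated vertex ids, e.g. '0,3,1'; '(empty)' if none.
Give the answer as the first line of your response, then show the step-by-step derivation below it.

3,5,6,0,1,7

step 1: discover 3; path=3; order=3
step 2: discover 2; path=3>2; order=3,2
step 3: discover 5; path=3>5; order=3,2,5
step 4: discover 6; path=3>5>6; order=3,2,5,6
step 5: discover 0; path=3>5>6>0; order=3,2,5,6,0
step 6: discover 1; path=3>5>6>0>1; order=3,2,5,6,0,1
step 7: discover 7; path=3>5>6>0>1>7; order=3,2,5,6,0,1,7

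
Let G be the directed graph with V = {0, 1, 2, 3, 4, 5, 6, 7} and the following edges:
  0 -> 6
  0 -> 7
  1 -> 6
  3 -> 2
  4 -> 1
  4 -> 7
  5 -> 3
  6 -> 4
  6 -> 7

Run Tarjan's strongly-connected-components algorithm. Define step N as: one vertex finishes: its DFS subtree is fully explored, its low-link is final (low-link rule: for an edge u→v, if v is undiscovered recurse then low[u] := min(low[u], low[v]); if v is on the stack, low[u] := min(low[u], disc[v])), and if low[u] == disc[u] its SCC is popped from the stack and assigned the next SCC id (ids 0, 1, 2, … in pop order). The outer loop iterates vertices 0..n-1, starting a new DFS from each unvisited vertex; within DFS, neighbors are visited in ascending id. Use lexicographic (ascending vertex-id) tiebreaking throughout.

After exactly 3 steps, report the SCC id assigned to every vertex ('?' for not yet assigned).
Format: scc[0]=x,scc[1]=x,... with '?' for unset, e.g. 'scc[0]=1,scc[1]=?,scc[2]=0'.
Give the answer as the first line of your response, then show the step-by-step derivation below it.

scc[0]=?,scc[1]=?,scc[2]=?,scc[3]=?,scc[4]=?,scc[5]=?,scc[6]=?,scc[7]=0

step 1: low=(low[0]=0,low[1]=1,low[2]=?,low[3]=?,low[4]=2,low[5]=?,low[6]=1,low[7]=?); scc=(scc[0]=?,scc[1]=?,scc[2]=?,scc[3]=?,scc[4]=?,scc[5]=?,scc[6]=?,scc[7]=?)
step 2: low=(low[0]=0,low[1]=1,low[2]=?,low[3]=?,low[4]=1,low[5]=?,low[6]=1,low[7]=4); scc=(scc[0]=?,scc[1]=?,scc[2]=?,scc[3]=?,scc[4]=?,scc[5]=?,scc[6]=?,scc[7]=0)
step 3: low=(low[0]=0,low[1]=1,low[2]=?,low[3]=?,low[4]=1,low[5]=?,low[6]=1,low[7]=4); scc=(scc[0]=?,scc[1]=?,scc[2]=?,scc[3]=?,scc[4]=?,scc[5]=?,scc[6]=?,scc[7]=0)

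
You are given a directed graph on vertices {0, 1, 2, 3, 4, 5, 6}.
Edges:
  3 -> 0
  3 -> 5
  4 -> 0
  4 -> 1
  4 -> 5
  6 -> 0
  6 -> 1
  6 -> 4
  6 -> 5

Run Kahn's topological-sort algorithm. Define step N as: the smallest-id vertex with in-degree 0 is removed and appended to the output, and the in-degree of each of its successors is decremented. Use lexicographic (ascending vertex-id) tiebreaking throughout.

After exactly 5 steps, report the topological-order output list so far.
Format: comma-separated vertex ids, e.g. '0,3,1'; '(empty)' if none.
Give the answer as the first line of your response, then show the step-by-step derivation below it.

2,3,6,4,0

step 1: output 2; order=[2]; indeg=(3,2,0,0,1,3,0)
step 2: output 3; order=[2,3]; indeg=(2,2,0,0,1,2,0)
step 3: output 6; order=[2,3,6]; indeg=(1,1,0,0,0,1,0)
step 4: output 4; order=[2,3,6,4]; indeg=(0,0,0,0,0,0,0)
step 5: output 0; order=[2,3,6,4,0]; indeg=(0,0,0,0,0,0,0)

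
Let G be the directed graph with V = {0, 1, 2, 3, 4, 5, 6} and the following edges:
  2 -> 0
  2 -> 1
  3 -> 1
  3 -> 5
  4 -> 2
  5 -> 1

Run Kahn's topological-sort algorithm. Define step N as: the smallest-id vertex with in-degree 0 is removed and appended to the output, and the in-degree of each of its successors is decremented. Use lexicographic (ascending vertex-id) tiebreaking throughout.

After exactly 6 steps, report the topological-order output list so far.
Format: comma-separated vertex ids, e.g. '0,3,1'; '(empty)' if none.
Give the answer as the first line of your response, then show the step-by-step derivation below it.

3,4,2,0,5,1

step 1: output 3; order=[3]; indeg=(1,2,1,0,0,0,0)
step 2: output 4; order=[3,4]; indeg=(1,2,0,0,0,0,0)
step 3: output 2; order=[3,4,2]; indeg=(0,1,0,0,0,0,0)
step 4: output 0; order=[3,4,2,0]; indeg=(0,1,0,0,0,0,0)
step 5: output 5; order=[3,4,2,0,5]; indeg=(0,0,0,0,0,0,0)
step 6: output 1; order=[3,4,2,0,5,1]; indeg=(0,0,0,0,0,0,0)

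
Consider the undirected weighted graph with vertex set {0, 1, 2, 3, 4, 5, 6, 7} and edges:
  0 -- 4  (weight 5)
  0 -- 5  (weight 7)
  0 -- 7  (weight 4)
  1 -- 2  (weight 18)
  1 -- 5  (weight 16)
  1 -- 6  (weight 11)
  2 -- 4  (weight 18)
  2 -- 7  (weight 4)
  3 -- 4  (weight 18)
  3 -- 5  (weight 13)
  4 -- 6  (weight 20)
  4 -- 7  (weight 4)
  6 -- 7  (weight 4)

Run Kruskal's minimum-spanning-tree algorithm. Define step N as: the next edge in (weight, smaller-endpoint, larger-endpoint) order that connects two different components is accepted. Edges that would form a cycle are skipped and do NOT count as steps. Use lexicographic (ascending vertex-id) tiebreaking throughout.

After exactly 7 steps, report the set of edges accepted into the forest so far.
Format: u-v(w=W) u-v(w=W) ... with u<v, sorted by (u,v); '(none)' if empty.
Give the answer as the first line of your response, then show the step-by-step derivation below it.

0-5(w=7) 0-7(w=4) 1-6(w=11) 2-7(w=4) 3-5(w=13) 4-7(w=4) 6-7(w=4)

step 1: add edge 0-7 (w=4); MST = {0-7(w=4)}
step 2: add edge 2-7 (w=4); MST = {0-7(w=4) 2-7(w=4)}
step 3: add edge 4-7 (w=4); MST = {0-7(w=4) 2-7(w=4) 4-7(w=4)}
step 4: add edge 6-7 (w=4); MST = {0-7(w=4) 2-7(w=4) 4-7(w=4) 6-7(w=4)}
step 5: add edge 0-5 (w=7); MST = {0-5(w=7) 0-7(w=4) 2-7(w=4) 4-7(w=4) 6-7(w=4)}
step 6: add edge 1-6 (w=11); MST = {0-5(w=7) 0-7(w=4) 1-6(w=11) 2-7(w=4) 4-7(w=4) 6-7(w=4)}
step 7: add edge 3-5 (w=13); MST = {0-5(w=7) 0-7(w=4) 1-6(w=11) 2-7(w=4) 3-5(w=13) 4-7(w=4) 6-7(w=4)}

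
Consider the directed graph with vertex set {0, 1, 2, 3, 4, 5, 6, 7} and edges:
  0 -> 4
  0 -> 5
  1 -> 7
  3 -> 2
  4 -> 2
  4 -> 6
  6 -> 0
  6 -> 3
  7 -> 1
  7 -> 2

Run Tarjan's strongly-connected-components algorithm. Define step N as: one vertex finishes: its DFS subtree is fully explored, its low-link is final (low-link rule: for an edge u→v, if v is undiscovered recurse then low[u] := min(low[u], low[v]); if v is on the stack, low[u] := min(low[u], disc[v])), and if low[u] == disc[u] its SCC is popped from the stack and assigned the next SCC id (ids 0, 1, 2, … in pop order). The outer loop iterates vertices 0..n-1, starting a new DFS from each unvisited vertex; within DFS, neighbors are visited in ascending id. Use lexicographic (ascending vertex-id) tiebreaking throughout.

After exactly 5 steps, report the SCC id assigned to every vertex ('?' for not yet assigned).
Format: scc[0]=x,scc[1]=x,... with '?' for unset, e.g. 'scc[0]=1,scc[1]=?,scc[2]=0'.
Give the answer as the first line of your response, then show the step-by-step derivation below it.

scc[0]=?,scc[1]=?,scc[2]=0,scc[3]=1,scc[4]=?,scc[5]=2,scc[6]=?,scc[7]=?

step 1: low=(low[0]=0,low[1]=?,low[2]=2,low[3]=?,low[4]=1,low[5]=?,low[6]=?,low[7]=?); scc=(scc[0]=?,scc[1]=?,scc[2]=0,scc[3]=?,scc[4]=?,scc[5]=?,scc[6]=?,scc[7]=?)
step 2: low=(low[0]=0,low[1]=?,low[2]=2,low[3]=4,low[4]=1,low[5]=?,low[6]=0,low[7]=?); scc=(scc[0]=?,scc[1]=?,scc[2]=0,scc[3]=1,scc[4]=?,scc[5]=?,scc[6]=?,scc[7]=?)
step 3: low=(low[0]=0,low[1]=?,low[2]=2,low[3]=4,low[4]=1,low[5]=?,low[6]=0,low[7]=?); scc=(scc[0]=?,scc[1]=?,scc[2]=0,scc[3]=1,scc[4]=?,scc[5]=?,scc[6]=?,scc[7]=?)
step 4: low=(low[0]=0,low[1]=?,low[2]=2,low[3]=4,low[4]=0,low[5]=?,low[6]=0,low[7]=?); scc=(scc[0]=?,scc[1]=?,scc[2]=0,scc[3]=1,scc[4]=?,scc[5]=?,scc[6]=?,scc[7]=?)
step 5: low=(low[0]=0,low[1]=?,low[2]=2,low[3]=4,low[4]=0,low[5]=5,low[6]=0,low[7]=?); scc=(scc[0]=?,scc[1]=?,scc[2]=0,scc[3]=1,scc[4]=?,scc[5]=2,scc[6]=?,scc[7]=?)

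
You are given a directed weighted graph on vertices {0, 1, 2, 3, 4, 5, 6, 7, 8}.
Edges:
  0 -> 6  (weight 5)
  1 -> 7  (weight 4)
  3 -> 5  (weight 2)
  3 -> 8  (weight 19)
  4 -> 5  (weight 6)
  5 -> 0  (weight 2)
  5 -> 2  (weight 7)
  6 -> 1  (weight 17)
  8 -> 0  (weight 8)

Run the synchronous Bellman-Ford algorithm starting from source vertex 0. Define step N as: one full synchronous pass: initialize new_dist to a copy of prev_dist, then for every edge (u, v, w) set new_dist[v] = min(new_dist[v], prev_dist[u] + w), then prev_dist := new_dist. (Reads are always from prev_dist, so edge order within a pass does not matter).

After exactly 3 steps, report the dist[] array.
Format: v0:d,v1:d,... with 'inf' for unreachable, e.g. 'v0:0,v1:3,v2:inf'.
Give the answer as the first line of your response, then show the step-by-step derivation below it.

v0:0,v1:22,v2:inf,v3:inf,v4:inf,v5:inf,v6:5,v7:26,v8:inf

step 1: dist = v0:0,v1:inf,v2:inf,v3:inf,v4:inf,v5:inf,v6:5,v7:inf,v8:inf
step 2: dist = v0:0,v1:22,v2:inf,v3:inf,v4:inf,v5:inf,v6:5,v7:inf,v8:inf
step 3: dist = v0:0,v1:22,v2:inf,v3:inf,v4:inf,v5:inf,v6:5,v7:26,v8:inf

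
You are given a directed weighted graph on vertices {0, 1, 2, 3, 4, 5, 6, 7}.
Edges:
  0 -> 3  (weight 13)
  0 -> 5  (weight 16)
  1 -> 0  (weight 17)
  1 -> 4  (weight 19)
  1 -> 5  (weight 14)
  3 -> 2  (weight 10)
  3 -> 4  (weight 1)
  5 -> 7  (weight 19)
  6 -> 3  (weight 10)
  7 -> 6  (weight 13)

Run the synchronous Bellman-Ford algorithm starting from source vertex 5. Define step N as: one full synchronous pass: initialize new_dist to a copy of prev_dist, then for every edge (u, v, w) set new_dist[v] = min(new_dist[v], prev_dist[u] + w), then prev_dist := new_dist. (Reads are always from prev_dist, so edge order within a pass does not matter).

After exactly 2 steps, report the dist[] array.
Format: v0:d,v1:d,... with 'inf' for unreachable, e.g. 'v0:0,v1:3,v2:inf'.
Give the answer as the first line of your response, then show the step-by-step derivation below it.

v0:inf,v1:inf,v2:inf,v3:inf,v4:inf,v5:0,v6:32,v7:19

step 1: dist = v0:inf,v1:inf,v2:inf,v3:inf,v4:inf,v5:0,v6:inf,v7:19
step 2: dist = v0:inf,v1:inf,v2:inf,v3:inf,v4:inf,v5:0,v6:32,v7:19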